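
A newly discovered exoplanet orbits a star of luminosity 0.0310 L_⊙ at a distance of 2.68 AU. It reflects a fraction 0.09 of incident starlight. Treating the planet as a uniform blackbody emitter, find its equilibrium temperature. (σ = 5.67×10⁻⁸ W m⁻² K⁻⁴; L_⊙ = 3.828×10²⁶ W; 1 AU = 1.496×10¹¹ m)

d = 2.68 AU = 4.01×10¹¹ m.
L = 0.0310 × 3.828×10²⁶ = 1.19×10²⁵ W.
Flux: S = L/(4πd²) = 1.19×10²⁵/(4π×(4.01×10¹¹)²) = 5.87 W m⁻².
Energy balance: absorbed = emitted ⇒ πR²·S(1−A) = 4πR²·σT_eq⁴, so T_eq⁴ = S(1−A)/(4σ).
T_eq = [5.87 × 0.91 / (4 × 5.67×10⁻⁸)]^(1/4) = (2.36×10⁷)^(1/4) = 69.7 K.

T_eq ≈ 69.7 K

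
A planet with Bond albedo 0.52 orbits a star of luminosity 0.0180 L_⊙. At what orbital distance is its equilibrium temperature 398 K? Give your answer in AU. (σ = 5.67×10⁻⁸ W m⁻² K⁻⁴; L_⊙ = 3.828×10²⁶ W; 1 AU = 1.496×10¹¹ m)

L = 0.0180 × 3.828×10²⁶ = 6.89×10²⁴ W.
From T_eq⁴ = L(1−A)/(16πσd²): d = √[L(1−A)/(16πσT_eq⁴)].
d = √[6.89×10²⁴ × 0.48 / (16π × 5.67×10⁻⁸ × (398)⁴)] = 6.80×10⁹ m = 0.0455 AU.

d ≈ 0.0455 AU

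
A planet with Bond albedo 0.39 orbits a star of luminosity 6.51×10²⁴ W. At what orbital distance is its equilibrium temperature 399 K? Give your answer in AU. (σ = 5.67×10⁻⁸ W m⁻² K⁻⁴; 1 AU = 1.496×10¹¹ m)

d ≈ 0.0496 AU

From T_eq⁴ = L(1−A)/(16πσd²): d = √[L(1−A)/(16πσT_eq⁴)].
d = √[6.51×10²⁴ × 0.61 / (16π × 5.67×10⁻⁸ × (399)⁴)] = 7.41×10⁹ m = 0.0496 AU.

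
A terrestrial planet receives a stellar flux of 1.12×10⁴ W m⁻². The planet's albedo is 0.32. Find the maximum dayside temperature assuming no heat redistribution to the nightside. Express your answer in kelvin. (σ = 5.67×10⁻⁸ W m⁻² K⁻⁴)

With no redistribution each surface element balances locally: S(1−A) = σT⁴.
T = [1.12×10⁴ × 0.68 / 5.67×10⁻⁸]^(1/4) = (1.34×10¹¹)^(1/4) = 605 K.

T_ss ≈ 605 K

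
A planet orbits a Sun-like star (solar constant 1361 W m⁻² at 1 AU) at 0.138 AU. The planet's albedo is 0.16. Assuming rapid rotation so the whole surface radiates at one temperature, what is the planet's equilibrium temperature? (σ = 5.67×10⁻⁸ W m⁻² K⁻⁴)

T_eq ≈ 717 K

Flux at 0.138 AU: S = 1361/0.138² = 7.15×10⁴ W m⁻².
Energy balance: absorbed = emitted ⇒ πR²·S(1−A) = 4πR²·σT_eq⁴, so T_eq⁴ = S(1−A)/(4σ).
T_eq = [7.15×10⁴ × 0.84 / (4 × 5.67×10⁻⁸)]^(1/4) = (2.65×10¹¹)^(1/4) = 717 K.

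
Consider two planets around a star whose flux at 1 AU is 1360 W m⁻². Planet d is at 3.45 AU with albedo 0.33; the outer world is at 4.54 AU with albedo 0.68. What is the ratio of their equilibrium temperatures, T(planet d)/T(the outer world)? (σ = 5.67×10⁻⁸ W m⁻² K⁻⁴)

T_eq = [S₀(1−A)/(4σd²)]^(1/4), so T ∝ (1−A)^(1/4) / √d.
T₁ = [1360×0.67/(4×5.67×10⁻⁸×3.45²)]^(1/4) = 135.54 K.
T₂ = [1360×0.32/(4×5.67×10⁻⁸×4.54²)]^(1/4) = 98.23 K.

T₁/T₂ ≈ 1.380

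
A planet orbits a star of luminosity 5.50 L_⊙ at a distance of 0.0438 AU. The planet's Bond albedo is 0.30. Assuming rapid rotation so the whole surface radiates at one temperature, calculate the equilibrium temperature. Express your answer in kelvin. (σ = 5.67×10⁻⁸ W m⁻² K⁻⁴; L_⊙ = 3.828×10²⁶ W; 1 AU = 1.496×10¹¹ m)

d = 0.0438 AU = 6.55×10⁹ m.
L = 5.50 × 3.828×10²⁶ = 2.11×10²⁷ W.
Flux: S = L/(4πd²) = 2.11×10²⁷/(4π×(6.55×10⁹)²) = 3.90×10⁶ W m⁻².
Energy balance: absorbed = emitted ⇒ πR²·S(1−A) = 4πR²·σT_eq⁴, so T_eq⁴ = S(1−A)/(4σ).
T_eq = [3.90×10⁶ × 0.70 / (4 × 5.67×10⁻⁸)]^(1/4) = (1.20×10¹³)^(1/4) = 1860 K.

T_eq ≈ 1860 K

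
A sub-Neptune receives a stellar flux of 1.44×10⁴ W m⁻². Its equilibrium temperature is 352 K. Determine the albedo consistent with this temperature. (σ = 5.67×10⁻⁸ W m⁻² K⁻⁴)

A ≈ 0.76

From T_eq⁴ = S(1−A)/(4σ): 1−A = 4σT_eq⁴/S.
1−A = 4 × 5.67×10⁻⁸ × (352)⁴ / 1.44×10⁴ = 0.242.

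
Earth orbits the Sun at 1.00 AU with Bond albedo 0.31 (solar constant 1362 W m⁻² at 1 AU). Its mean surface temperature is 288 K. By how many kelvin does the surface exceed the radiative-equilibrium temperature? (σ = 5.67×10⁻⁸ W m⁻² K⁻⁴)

S = 1362/1.00² = 1362 W m⁻².
T_eq = [S(1−A)/(4σ)]^(1/4) = [1362×0.69/(4×5.67×10⁻⁸)]^(1/4) = 253.7 K.
ΔT = T_surf − T_eq = 288 − 253.7.

ΔT ≈ 34.3 K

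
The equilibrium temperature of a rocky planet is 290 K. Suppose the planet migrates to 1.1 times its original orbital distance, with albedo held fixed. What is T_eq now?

T_eq ≈ 277 K

T_eq ∝ L^(1/4) · d^(−1/2).
T′ = 290 / 1.1^(1/2) = 277 K.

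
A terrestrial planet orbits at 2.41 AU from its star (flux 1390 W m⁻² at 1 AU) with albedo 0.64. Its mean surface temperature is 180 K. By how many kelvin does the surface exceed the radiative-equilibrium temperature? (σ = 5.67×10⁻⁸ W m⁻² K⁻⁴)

S = 1390/2.41² = 239.3 W m⁻².
T_eq = [S(1−A)/(4σ)]^(1/4) = [239.3×0.36/(4×5.67×10⁻⁸)]^(1/4) = 139.6 K.
ΔT = T_surf − T_eq = 180 − 139.6.

ΔT ≈ 40.4 K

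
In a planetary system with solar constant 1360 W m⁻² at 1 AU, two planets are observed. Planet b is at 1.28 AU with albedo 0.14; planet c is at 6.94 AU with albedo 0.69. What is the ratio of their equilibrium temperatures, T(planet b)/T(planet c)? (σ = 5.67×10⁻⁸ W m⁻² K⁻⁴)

T_eq = [S₀(1−A)/(4σd²)]^(1/4), so T ∝ (1−A)^(1/4) / √d.
T₁ = [1360×0.86/(4×5.67×10⁻⁸×1.28²)]^(1/4) = 236.86 K.
T₂ = [1360×0.31/(4×5.67×10⁻⁸×6.94²)]^(1/4) = 78.82 K.

T₁/T₂ ≈ 3.005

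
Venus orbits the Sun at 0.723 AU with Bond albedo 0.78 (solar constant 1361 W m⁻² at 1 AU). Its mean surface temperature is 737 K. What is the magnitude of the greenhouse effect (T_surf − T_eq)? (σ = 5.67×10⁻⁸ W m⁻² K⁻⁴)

ΔT ≈ 512.8 K

S = 1361/0.723² = 2604 W m⁻².
T_eq = [S(1−A)/(4σ)]^(1/4) = [2604×0.22/(4×5.67×10⁻⁸)]^(1/4) = 224.2 K.
ΔT = T_surf − T_eq = 737 − 224.2.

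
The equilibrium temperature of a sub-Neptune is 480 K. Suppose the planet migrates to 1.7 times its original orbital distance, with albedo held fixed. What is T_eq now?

T_eq ≈ 368 K

T_eq ∝ L^(1/4) · d^(−1/2).
T′ = 480 / 1.7^(1/2) = 368 K.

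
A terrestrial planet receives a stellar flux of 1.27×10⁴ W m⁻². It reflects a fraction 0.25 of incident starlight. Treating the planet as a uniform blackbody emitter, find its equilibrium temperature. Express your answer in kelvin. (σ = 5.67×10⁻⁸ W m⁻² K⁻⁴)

T_eq ≈ 453 K

Energy balance: absorbed = emitted ⇒ πR²·S(1−A) = 4πR²·σT_eq⁴, so T_eq⁴ = S(1−A)/(4σ).
T_eq = [1.27×10⁴ × 0.75 / (4 × 5.67×10⁻⁸)]^(1/4) = (4.20×10¹⁰)^(1/4) = 453 K.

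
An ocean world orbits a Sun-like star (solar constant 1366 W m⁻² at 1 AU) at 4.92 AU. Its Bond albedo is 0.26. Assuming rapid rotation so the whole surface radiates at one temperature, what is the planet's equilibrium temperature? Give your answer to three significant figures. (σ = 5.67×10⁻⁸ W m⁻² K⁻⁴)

T_eq ≈ 116 K

Flux at 4.92 AU: S = 1366/4.92² = 56.4 W m⁻².
Energy balance: absorbed = emitted ⇒ πR²·S(1−A) = 4πR²·σT_eq⁴, so T_eq⁴ = S(1−A)/(4σ).
T_eq = [56.4 × 0.74 / (4 × 5.67×10⁻⁸)]^(1/4) = (1.84×10⁸)^(1/4) = 116 K.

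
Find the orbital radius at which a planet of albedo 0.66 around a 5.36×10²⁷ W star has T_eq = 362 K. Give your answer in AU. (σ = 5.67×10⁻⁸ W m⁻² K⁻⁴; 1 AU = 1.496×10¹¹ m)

From T_eq⁴ = L(1−A)/(16πσd²): d = √[L(1−A)/(16πσT_eq⁴)].
d = √[5.36×10²⁷ × 0.34 / (16π × 5.67×10⁻⁸ × (362)⁴)] = 1.93×10¹¹ m = 1.29 AU.

d ≈ 1.29 AU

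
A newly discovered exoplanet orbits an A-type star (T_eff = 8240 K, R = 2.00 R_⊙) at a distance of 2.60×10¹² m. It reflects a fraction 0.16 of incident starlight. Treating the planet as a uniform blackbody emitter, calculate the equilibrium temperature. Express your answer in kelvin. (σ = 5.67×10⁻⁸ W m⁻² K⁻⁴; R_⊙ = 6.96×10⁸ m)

R_⋆ = 2.00 × 6.96×10⁸ = 1.39×10⁹ m.
L = 4πR_⋆²σT_⋆⁴ = 4π(1.39×10⁹)² × 5.67×10⁻⁸ × (8240)⁴ = 6.36×10²⁷ W.
S = L/(4πd²) = 74.9 W m⁻².
Energy balance: absorbed = emitted ⇒ πR²·S(1−A) = 4πR²·σT_eq⁴, so T_eq⁴ = S(1−A)/(4σ).
T_eq = [74.9 × 0.84 / (4 × 5.67×10⁻⁸)]^(1/4) = (2.77×10⁸)^(1/4) = 129 K.

T_eq ≈ 129 K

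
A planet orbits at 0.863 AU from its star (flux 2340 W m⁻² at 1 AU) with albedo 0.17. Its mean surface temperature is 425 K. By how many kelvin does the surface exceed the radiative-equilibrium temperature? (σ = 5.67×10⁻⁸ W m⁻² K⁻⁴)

ΔT ≈ 97.5 K

S = 2340/0.863² = 3142 W m⁻².
T_eq = [S(1−A)/(4σ)]^(1/4) = [3142×0.83/(4×5.67×10⁻⁸)]^(1/4) = 327.5 K.
ΔT = T_surf − T_eq = 425 − 327.5.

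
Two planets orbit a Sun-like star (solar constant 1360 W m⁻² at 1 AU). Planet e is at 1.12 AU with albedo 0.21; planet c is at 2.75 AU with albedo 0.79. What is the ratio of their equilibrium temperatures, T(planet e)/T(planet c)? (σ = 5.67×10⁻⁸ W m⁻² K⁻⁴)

T₁/T₂ ≈ 2.182

T_eq = [S₀(1−A)/(4σd²)]^(1/4), so T ∝ (1−A)^(1/4) / √d.
T₁ = [1360×0.79/(4×5.67×10⁻⁸×1.12²)]^(1/4) = 247.90 K.
T₂ = [1360×0.21/(4×5.67×10⁻⁸×2.75²)]^(1/4) = 113.60 K.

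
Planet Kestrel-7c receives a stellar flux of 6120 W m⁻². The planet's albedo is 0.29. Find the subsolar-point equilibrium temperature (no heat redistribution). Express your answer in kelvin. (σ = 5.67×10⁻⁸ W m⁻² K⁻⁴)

T_ss ≈ 526 K

At the subsolar point the surface absorbs S(1−A) and emits σT⁴ per unit area — no factor of 4, since only the local patch is in balance.
T = [6120 × 0.71 / 5.67×10⁻⁸]^(1/4) = (7.66×10¹⁰)^(1/4) = 526 K.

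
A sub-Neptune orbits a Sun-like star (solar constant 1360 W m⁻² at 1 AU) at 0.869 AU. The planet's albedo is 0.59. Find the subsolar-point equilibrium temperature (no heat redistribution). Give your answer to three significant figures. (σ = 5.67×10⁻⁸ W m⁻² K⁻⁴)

Flux at 0.869 AU: S = 1360/0.869² = 1800 W m⁻².
At the subsolar point the surface absorbs S(1−A) and emits σT⁴ per unit area — no factor of 4, since only the local patch is in balance.
T = [1800 × 0.41 / 5.67×10⁻⁸]^(1/4) = (1.30×10¹⁰)^(1/4) = 338 K.

T_ss ≈ 338 K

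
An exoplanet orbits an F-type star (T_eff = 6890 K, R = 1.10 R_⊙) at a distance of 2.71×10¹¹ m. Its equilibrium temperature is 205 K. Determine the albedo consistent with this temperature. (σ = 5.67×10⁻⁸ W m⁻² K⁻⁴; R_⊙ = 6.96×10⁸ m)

R_⋆ = 1.10 × 6.96×10⁸ = 7.66×10⁸ m.
L = 4πR_⋆²σT_⋆⁴ = 4π(7.66×10⁸)² × 5.67×10⁻⁸ × (6890)⁴ = 9.41×10²⁶ W.
S = L/(4πd²) = 1020 W m⁻².
From T_eq⁴ = S(1−A)/(4σ): 1−A = 4σT_eq⁴/S.
1−A = 4 × 5.67×10⁻⁸ × (205)⁴ / 1020 = 0.393.

A ≈ 0.61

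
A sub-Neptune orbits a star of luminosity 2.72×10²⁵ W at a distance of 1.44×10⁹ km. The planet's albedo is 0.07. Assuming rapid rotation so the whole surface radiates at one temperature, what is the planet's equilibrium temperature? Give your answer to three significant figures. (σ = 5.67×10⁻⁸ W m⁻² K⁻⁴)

d = 1.44×10⁹ km = 1.44×10¹² m.
Flux: S = L/(4πd²) = 2.72×10²⁵/(4π×(1.44×10¹²)²) = 1.04 W m⁻².
Energy balance: absorbed = emitted ⇒ πR²·S(1−A) = 4πR²·σT_eq⁴, so T_eq⁴ = S(1−A)/(4σ).
T_eq = [1.04 × 0.93 / (4 × 5.67×10⁻⁸)]^(1/4) = (4.28×10⁶)^(1/4) = 45.5 K.

T_eq ≈ 45.5 K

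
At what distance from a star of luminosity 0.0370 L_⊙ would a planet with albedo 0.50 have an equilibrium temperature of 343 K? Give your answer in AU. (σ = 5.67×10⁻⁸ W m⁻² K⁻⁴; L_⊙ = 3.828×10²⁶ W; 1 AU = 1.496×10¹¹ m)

L = 0.0370 × 3.828×10²⁶ = 1.42×10²⁵ W.
From T_eq⁴ = L(1−A)/(16πσd²): d = √[L(1−A)/(16πσT_eq⁴)].
d = √[1.42×10²⁵ × 0.50 / (16π × 5.67×10⁻⁸ × (343)⁴)] = 1.34×10¹⁰ m = 0.0896 AU.

d ≈ 0.0896 AU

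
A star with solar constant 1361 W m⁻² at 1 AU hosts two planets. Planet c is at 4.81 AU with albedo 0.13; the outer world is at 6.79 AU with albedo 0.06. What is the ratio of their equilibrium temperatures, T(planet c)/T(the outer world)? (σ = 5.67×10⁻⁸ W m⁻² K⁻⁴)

T₁/T₂ ≈ 1.165

T_eq = [S₀(1−A)/(4σd²)]^(1/4), so T ∝ (1−A)^(1/4) / √d.
T₁ = [1361×0.87/(4×5.67×10⁻⁸×4.81²)]^(1/4) = 122.56 K.
T₂ = [1361×0.94/(4×5.67×10⁻⁸×6.79²)]^(1/4) = 105.17 K.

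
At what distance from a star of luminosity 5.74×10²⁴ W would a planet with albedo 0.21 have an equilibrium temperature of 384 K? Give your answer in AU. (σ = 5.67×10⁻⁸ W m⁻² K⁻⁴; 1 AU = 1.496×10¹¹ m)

From T_eq⁴ = L(1−A)/(16πσd²): d = √[L(1−A)/(16πσT_eq⁴)].
d = √[5.74×10²⁴ × 0.79 / (16π × 5.67×10⁻⁸ × (384)⁴)] = 8.55×10⁹ m = 0.0572 AU.

d ≈ 0.0572 AU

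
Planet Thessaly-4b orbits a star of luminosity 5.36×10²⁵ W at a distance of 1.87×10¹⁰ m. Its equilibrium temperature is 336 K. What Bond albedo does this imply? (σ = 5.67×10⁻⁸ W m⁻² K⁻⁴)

A ≈ 0.76

Flux: S = L/(4πd²) = 5.36×10²⁵/(4π×(1.87×10¹⁰)²) = 1.22×10⁴ W m⁻².
From T_eq⁴ = S(1−A)/(4σ): 1−A = 4σT_eq⁴/S.
1−A = 4 × 5.67×10⁻⁸ × (336)⁴ / 1.22×10⁴ = 0.237.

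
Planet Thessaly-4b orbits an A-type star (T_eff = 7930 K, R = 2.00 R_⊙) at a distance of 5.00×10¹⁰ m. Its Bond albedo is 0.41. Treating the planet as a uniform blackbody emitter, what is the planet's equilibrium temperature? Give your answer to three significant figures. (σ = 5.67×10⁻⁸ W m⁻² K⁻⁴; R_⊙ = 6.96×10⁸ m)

R_⋆ = 2.00 × 6.96×10⁸ = 1.39×10⁹ m.
L = 4πR_⋆²σT_⋆⁴ = 4π(1.39×10⁹)² × 5.67×10⁻⁸ × (7930)⁴ = 5.46×10²⁷ W.
S = L/(4πd²) = 1.74×10⁵ W m⁻².
Energy balance: absorbed = emitted ⇒ πR²·S(1−A) = 4πR²·σT_eq⁴, so T_eq⁴ = S(1−A)/(4σ).
T_eq = [1.74×10⁵ × 0.59 / (4 × 5.67×10⁻⁸)]^(1/4) = (4.52×10¹¹)^(1/4) = 820 K.

T_eq ≈ 820 K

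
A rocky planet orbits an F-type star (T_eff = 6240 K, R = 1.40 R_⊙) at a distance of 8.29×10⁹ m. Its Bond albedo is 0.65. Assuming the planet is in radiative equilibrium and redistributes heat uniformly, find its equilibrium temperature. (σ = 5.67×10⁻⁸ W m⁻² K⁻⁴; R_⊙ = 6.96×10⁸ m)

T_eq ≈ 1160 K

R_⋆ = 1.40 × 6.96×10⁸ = 9.74×10⁸ m.
L = 4πR_⋆²σT_⋆⁴ = 4π(9.74×10⁸)² × 5.67×10⁻⁸ × (6240)⁴ = 1.03×10²⁷ W.
S = L/(4πd²) = 1.19×10⁶ W m⁻².
Energy balance: absorbed = emitted ⇒ πR²·S(1−A) = 4πR²·σT_eq⁴, so T_eq⁴ = S(1−A)/(4σ).
T_eq = [1.19×10⁶ × 0.35 / (4 × 5.67×10⁻⁸)]^(1/4) = (1.83×10¹²)^(1/4) = 1160 K.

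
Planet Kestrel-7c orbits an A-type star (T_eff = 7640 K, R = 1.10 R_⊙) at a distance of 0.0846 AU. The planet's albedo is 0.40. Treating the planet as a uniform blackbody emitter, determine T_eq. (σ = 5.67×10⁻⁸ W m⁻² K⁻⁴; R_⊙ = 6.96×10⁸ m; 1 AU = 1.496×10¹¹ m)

R_⋆ = 1.10 × 6.96×10⁸ = 7.66×10⁸ m.
d = 0.0846 AU = 1.27×10¹⁰ m.
L = 4πR_⋆²σT_⋆⁴ = 4π(7.66×10⁸)² × 5.67×10⁻⁸ × (7640)⁴ = 1.42×10²⁷ W.
S = L/(4πd²) = 7.07×10⁵ W m⁻².
Energy balance: absorbed = emitted ⇒ πR²·S(1−A) = 4πR²·σT_eq⁴, so T_eq⁴ = S(1−A)/(4σ).
T_eq = [7.07×10⁵ × 0.60 / (4 × 5.67×10⁻⁸)]^(1/4) = (1.87×10¹²)^(1/4) = 1170 K.

T_eq ≈ 1170 K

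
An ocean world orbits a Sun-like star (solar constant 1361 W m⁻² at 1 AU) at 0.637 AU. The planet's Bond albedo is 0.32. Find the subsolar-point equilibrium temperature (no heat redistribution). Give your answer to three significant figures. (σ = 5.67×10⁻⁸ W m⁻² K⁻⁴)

Flux at 0.637 AU: S = 1361/0.637² = 3350 W m⁻².
At the subsolar point the surface absorbs S(1−A) and emits σT⁴ per unit area — no factor of 4, since only the local patch is in balance.
T = [3350 × 0.68 / 5.67×10⁻⁸]^(1/4) = (4.02×10¹⁰)^(1/4) = 448 K.

T_ss ≈ 448 K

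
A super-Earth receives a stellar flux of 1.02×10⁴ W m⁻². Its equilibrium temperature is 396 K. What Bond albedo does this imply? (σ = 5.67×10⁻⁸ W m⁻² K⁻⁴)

From T_eq⁴ = S(1−A)/(4σ): 1−A = 4σT_eq⁴/S.
1−A = 4 × 5.67×10⁻⁸ × (396)⁴ / 1.02×10⁴ = 0.547.

A ≈ 0.45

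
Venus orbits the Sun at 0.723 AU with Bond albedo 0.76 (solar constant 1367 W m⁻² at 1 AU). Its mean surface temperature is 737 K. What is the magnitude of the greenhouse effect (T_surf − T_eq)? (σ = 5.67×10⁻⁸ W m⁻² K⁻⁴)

S = 1367/0.723² = 2615 W m⁻².
T_eq = [S(1−A)/(4σ)]^(1/4) = [2615×0.24/(4×5.67×10⁻⁸)]^(1/4) = 229.4 K.
ΔT = T_surf − T_eq = 737 − 229.4.

ΔT ≈ 507.6 K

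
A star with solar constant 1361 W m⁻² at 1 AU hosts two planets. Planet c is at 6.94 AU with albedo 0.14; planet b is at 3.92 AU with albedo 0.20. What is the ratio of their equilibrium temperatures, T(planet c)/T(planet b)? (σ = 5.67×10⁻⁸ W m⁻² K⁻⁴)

T_eq = [S₀(1−A)/(4σd²)]^(1/4), so T ∝ (1−A)^(1/4) / √d.
T₁ = [1361×0.86/(4×5.67×10⁻⁸×6.94²)]^(1/4) = 101.74 K.
T₂ = [1361×0.80/(4×5.67×10⁻⁸×3.92²)]^(1/4) = 132.95 K.

T₁/T₂ ≈ 0.765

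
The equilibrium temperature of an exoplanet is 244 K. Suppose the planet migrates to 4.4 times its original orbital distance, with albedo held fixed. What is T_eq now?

T_eq ∝ L^(1/4) · d^(−1/2).
T′ = 244 / 4.4^(1/2) = 116 K.

T_eq ≈ 116 K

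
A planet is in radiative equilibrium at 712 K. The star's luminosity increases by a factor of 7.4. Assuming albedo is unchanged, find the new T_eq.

T_eq ∝ L^(1/4) · d^(−1/2).
T′ = 712 × 7.4^(1/4) = 1170 K.

T_eq ≈ 1170 K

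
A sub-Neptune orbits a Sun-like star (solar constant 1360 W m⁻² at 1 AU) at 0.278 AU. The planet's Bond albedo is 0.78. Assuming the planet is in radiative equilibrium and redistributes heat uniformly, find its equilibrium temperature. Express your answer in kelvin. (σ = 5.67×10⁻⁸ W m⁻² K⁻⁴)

Flux at 0.278 AU: S = 1360/0.278² = 1.76×10⁴ W m⁻².
Energy balance: absorbed = emitted ⇒ πR²·S(1−A) = 4πR²·σT_eq⁴, so T_eq⁴ = S(1−A)/(4σ).
T_eq = [1.76×10⁴ × 0.22 / (4 × 5.67×10⁻⁸)]^(1/4) = (1.71×10¹⁰)^(1/4) = 361 K.

T_eq ≈ 361 K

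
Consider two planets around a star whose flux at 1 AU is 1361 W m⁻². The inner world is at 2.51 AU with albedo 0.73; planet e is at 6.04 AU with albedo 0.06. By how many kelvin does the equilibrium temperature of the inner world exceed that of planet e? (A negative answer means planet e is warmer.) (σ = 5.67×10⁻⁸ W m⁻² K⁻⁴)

T_eq = [S₀(1−A)/(4σd²)]^(1/4), so T ∝ (1−A)^(1/4) / √d.
T₁ = [1361×0.27/(4×5.67×10⁻⁸×2.51²)]^(1/4) = 126.64 K.
T₂ = [1361×0.94/(4×5.67×10⁻⁸×6.04²)]^(1/4) = 111.51 K.

ΔT ≈ 15.1 K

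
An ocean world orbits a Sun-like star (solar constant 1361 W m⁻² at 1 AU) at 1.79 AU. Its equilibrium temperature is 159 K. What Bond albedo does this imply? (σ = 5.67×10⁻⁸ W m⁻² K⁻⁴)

A ≈ 0.66

Flux at 1.79 AU: S = 1361/1.79² = 425 W m⁻².
From T_eq⁴ = S(1−A)/(4σ): 1−A = 4σT_eq⁴/S.
1−A = 4 × 5.67×10⁻⁸ × (159)⁴ / 425 = 0.341.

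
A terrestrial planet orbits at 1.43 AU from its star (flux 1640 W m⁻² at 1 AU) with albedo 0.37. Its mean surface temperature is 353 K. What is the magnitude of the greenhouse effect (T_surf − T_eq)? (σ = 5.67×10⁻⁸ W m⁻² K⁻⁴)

S = 1640/1.43² = 802.0 W m⁻².
T_eq = [S(1−A)/(4σ)]^(1/4) = [802.0×0.63/(4×5.67×10⁻⁸)]^(1/4) = 217.3 K.
ΔT = T_surf − T_eq = 353 − 217.3.

ΔT ≈ 135.7 K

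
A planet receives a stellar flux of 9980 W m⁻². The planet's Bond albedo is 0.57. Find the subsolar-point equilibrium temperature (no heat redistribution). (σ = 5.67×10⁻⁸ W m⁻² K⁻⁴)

T_ss ≈ 525 K

At the subsolar point the surface absorbs S(1−A) and emits σT⁴ per unit area — no factor of 4, since only the local patch is in balance.
T = [9980 × 0.43 / 5.67×10⁻⁸]^(1/4) = (7.57×10¹⁰)^(1/4) = 525 K.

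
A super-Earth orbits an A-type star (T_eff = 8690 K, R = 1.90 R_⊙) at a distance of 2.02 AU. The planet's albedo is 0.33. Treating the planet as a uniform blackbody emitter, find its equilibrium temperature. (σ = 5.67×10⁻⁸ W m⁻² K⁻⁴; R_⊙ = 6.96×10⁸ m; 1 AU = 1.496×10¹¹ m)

T_eq ≈ 368 K

R_⋆ = 1.90 × 6.96×10⁸ = 1.32×10⁹ m.
d = 2.02 AU = 3.02×10¹¹ m.
L = 4πR_⋆²σT_⋆⁴ = 4π(1.32×10⁹)² × 5.67×10⁻⁸ × (8690)⁴ = 7.11×10²⁷ W.
S = L/(4πd²) = 6190 W m⁻².
Energy balance: absorbed = emitted ⇒ πR²·S(1−A) = 4πR²·σT_eq⁴, so T_eq⁴ = S(1−A)/(4σ).
T_eq = [6190 × 0.67 / (4 × 5.67×10⁻⁸)]^(1/4) = (1.83×10¹⁰)^(1/4) = 368 K.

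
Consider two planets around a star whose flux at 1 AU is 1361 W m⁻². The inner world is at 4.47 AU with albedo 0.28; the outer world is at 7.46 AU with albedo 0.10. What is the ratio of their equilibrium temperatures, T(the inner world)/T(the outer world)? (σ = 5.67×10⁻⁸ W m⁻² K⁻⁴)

T₁/T₂ ≈ 1.222

T_eq = [S₀(1−A)/(4σd²)]^(1/4), so T ∝ (1−A)^(1/4) / √d.
T₁ = [1361×0.72/(4×5.67×10⁻⁸×4.47²)]^(1/4) = 121.26 K.
T₂ = [1361×0.90/(4×5.67×10⁻⁸×7.46²)]^(1/4) = 99.25 K.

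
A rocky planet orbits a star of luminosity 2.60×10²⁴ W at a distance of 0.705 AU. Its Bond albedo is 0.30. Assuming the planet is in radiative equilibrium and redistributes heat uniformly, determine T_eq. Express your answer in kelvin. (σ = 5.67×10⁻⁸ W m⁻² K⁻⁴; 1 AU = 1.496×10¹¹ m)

T_eq ≈ 87.0 K

d = 0.705 AU = 1.05×10¹¹ m.
Flux: S = L/(4πd²) = 2.60×10²⁴/(4π×(1.05×10¹¹)²) = 18.6 W m⁻².
Energy balance: absorbed = emitted ⇒ πR²·S(1−A) = 4πR²·σT_eq⁴, so T_eq⁴ = S(1−A)/(4σ).
T_eq = [18.6 × 0.70 / (4 × 5.67×10⁻⁸)]^(1/4) = (5.74×10⁷)^(1/4) = 87.0 K.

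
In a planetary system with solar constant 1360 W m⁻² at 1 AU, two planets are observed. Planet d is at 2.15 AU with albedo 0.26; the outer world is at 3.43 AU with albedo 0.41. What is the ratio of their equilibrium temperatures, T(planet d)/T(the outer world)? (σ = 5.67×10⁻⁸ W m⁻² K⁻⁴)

T_eq = [S₀(1−A)/(4σd²)]^(1/4), so T ∝ (1−A)^(1/4) / √d.
T₁ = [1360×0.74/(4×5.67×10⁻⁸×2.15²)]^(1/4) = 176.02 K.
T₂ = [1360×0.59/(4×5.67×10⁻⁸×3.43²)]^(1/4) = 131.69 K.

T₁/T₂ ≈ 1.337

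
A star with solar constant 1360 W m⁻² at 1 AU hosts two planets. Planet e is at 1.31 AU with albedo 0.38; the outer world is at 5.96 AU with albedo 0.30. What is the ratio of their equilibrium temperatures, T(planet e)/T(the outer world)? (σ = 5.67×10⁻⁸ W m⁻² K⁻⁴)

T₁/T₂ ≈ 2.069

T_eq = [S₀(1−A)/(4σd²)]^(1/4), so T ∝ (1−A)^(1/4) / √d.
T₁ = [1360×0.62/(4×5.67×10⁻⁸×1.31²)]^(1/4) = 215.74 K.
T₂ = [1360×0.70/(4×5.67×10⁻⁸×5.96²)]^(1/4) = 104.26 K.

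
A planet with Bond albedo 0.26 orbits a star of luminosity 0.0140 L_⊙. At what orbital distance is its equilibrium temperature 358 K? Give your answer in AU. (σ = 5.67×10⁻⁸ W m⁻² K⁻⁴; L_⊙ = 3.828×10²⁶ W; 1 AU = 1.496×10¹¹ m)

L = 0.0140 × 3.828×10²⁶ = 5.36×10²⁴ W.
From T_eq⁴ = L(1−A)/(16πσd²): d = √[L(1−A)/(16πσT_eq⁴)].
d = √[5.36×10²⁴ × 0.74 / (16π × 5.67×10⁻⁸ × (358)⁴)] = 9.20×10⁹ m = 0.0615 AU.

d ≈ 0.0615 AU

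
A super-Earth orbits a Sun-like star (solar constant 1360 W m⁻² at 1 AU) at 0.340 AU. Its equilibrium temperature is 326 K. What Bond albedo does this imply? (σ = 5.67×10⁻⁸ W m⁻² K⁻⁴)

A ≈ 0.78

Flux at 0.340 AU: S = 1360/0.340² = 1.18×10⁴ W m⁻².
From T_eq⁴ = S(1−A)/(4σ): 1−A = 4σT_eq⁴/S.
1−A = 4 × 5.67×10⁻⁸ × (326)⁴ / 1.18×10⁴ = 0.218.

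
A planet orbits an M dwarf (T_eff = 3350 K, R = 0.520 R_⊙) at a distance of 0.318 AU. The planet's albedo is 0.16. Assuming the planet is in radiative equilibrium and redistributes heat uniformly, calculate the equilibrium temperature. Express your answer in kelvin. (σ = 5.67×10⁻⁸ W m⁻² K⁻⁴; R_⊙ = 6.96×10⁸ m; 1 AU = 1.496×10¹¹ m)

T_eq ≈ 198 K

R_⋆ = 0.520 × 6.96×10⁸ = 3.62×10⁸ m.
d = 0.318 AU = 4.76×10¹⁰ m.
L = 4πR_⋆²σT_⋆⁴ = 4π(3.62×10⁸)² × 5.67×10⁻⁸ × (3350)⁴ = 1.18×10²⁵ W.
S = L/(4πd²) = 413 W m⁻².
Energy balance: absorbed = emitted ⇒ πR²·S(1−A) = 4πR²·σT_eq⁴, so T_eq⁴ = S(1−A)/(4σ).
T_eq = [413 × 0.84 / (4 × 5.67×10⁻⁸)]^(1/4) = (1.53×10⁹)^(1/4) = 198 K.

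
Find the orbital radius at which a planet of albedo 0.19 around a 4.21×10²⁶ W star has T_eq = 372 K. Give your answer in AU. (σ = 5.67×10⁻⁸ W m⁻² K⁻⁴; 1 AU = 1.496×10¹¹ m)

d ≈ 0.528 AU

From T_eq⁴ = L(1−A)/(16πσd²): d = √[L(1−A)/(16πσT_eq⁴)].
d = √[4.21×10²⁶ × 0.81 / (16π × 5.67×10⁻⁸ × (372)⁴)] = 7.90×10¹⁰ m = 0.528 AU.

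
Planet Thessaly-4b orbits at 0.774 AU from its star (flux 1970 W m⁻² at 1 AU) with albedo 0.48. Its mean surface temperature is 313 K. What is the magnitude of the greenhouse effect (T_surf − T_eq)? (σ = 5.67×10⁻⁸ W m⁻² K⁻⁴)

S = 1970/0.774² = 3288 W m⁻².
T_eq = [S(1−A)/(4σ)]^(1/4) = [3288×0.52/(4×5.67×10⁻⁸)]^(1/4) = 294.7 K.
ΔT = T_surf − T_eq = 313 − 294.7.

ΔT ≈ 18.3 K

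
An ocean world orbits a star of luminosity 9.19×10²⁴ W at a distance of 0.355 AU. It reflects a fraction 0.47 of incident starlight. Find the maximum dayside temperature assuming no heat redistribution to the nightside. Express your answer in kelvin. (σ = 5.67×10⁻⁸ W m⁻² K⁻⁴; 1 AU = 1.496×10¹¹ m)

T_ss ≈ 222 K

d = 0.355 AU = 5.31×10¹⁰ m.
Flux: S = L/(4πd²) = 9.19×10²⁴/(4π×(5.31×10¹⁰)²) = 259 W m⁻².
With no redistribution each surface element balances locally: S(1−A) = σT⁴.
T = [259 × 0.53 / 5.67×10⁻⁸]^(1/4) = (2.42×10⁹)^(1/4) = 222 K.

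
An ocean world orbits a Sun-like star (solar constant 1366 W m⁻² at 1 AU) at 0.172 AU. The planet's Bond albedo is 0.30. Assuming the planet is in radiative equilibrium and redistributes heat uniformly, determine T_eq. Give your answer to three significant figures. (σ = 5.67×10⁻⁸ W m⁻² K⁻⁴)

T_eq ≈ 614 K

Flux at 0.172 AU: S = 1366/0.172² = 4.62×10⁴ W m⁻².
Energy balance: absorbed = emitted ⇒ πR²·S(1−A) = 4πR²·σT_eq⁴, so T_eq⁴ = S(1−A)/(4σ).
T_eq = [4.62×10⁴ × 0.70 / (4 × 5.67×10⁻⁸)]^(1/4) = (1.43×10¹¹)^(1/4) = 614 K.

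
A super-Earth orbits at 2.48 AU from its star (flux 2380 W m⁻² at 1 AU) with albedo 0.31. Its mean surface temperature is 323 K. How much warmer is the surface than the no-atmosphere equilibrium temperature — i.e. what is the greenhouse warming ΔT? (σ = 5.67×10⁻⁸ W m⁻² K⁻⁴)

ΔT ≈ 137.8 K

S = 2380/2.48² = 387.0 W m⁻².
T_eq = [S(1−A)/(4σ)]^(1/4) = [387.0×0.69/(4×5.67×10⁻⁸)]^(1/4) = 185.2 K.
ΔT = T_surf − T_eq = 323 − 185.2.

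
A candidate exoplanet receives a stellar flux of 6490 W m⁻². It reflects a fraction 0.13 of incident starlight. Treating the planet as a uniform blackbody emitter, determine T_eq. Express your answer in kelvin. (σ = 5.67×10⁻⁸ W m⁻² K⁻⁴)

T_eq ≈ 397 K

Energy balance: absorbed = emitted ⇒ πR²·S(1−A) = 4πR²·σT_eq⁴, so T_eq⁴ = S(1−A)/(4σ).
T_eq = [6490 × 0.87 / (4 × 5.67×10⁻⁸)]^(1/4) = (2.49×10¹⁰)^(1/4) = 397 K.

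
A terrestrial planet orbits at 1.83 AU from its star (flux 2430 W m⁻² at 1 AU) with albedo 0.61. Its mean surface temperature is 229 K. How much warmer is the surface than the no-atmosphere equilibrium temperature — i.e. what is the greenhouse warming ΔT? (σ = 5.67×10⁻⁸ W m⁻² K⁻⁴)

ΔT ≈ 41.1 K

S = 2430/1.83² = 725.6 W m⁻².
T_eq = [S(1−A)/(4σ)]^(1/4) = [725.6×0.39/(4×5.67×10⁻⁸)]^(1/4) = 187.9 K.
ΔT = T_surf − T_eq = 229 − 187.9.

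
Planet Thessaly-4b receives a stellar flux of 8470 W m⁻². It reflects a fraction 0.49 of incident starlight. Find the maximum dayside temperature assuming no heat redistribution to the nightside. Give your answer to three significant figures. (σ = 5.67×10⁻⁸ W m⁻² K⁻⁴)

T_ss ≈ 525 K

With no redistribution each surface element balances locally: S(1−A) = σT⁴.
T = [8470 × 0.51 / 5.67×10⁻⁸]^(1/4) = (7.62×10¹⁰)^(1/4) = 525 K.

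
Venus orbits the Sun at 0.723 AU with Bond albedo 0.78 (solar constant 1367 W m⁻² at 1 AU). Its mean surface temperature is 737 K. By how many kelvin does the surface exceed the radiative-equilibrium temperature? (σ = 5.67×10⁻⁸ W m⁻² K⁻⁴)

S = 1367/0.723² = 2615 W m⁻².
T_eq = [S(1−A)/(4σ)]^(1/4) = [2615×0.22/(4×5.67×10⁻⁸)]^(1/4) = 224.4 K.
ΔT = T_surf − T_eq = 737 − 224.4.

ΔT ≈ 512.6 K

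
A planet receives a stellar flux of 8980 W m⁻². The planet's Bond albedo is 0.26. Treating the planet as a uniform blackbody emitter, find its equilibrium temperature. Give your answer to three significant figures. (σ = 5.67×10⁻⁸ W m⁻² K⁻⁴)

T_eq ≈ 414 K

Energy balance: absorbed = emitted ⇒ πR²·S(1−A) = 4πR²·σT_eq⁴, so T_eq⁴ = S(1−A)/(4σ).
T_eq = [8980 × 0.74 / (4 × 5.67×10⁻⁸)]^(1/4) = (2.93×10¹⁰)^(1/4) = 414 K.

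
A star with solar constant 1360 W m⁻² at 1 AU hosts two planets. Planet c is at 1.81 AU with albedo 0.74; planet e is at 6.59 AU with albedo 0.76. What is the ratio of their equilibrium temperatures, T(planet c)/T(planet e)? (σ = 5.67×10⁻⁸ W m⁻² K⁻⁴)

T_eq = [S₀(1−A)/(4σd²)]^(1/4), so T ∝ (1−A)^(1/4) / √d.
T₁ = [1360×0.26/(4×5.67×10⁻⁸×1.81²)]^(1/4) = 147.70 K.
T₂ = [1360×0.24/(4×5.67×10⁻⁸×6.59²)]^(1/4) = 75.87 K.

T₁/T₂ ≈ 1.947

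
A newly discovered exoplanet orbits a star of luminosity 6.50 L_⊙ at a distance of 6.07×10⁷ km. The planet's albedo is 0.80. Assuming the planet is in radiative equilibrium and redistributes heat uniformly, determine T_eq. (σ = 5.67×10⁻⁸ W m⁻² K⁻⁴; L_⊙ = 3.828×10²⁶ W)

d = 6.07×10⁷ km = 6.07×10¹⁰ m.
L = 6.50 × 3.828×10²⁶ = 2.49×10²⁷ W.
Flux: S = L/(4πd²) = 2.49×10²⁷/(4π×(6.07×10¹⁰)²) = 5.37×10⁴ W m⁻².
Energy balance: absorbed = emitted ⇒ πR²·S(1−A) = 4πR²·σT_eq⁴, so T_eq⁴ = S(1−A)/(4σ).
T_eq = [5.37×10⁴ × 0.20 / (4 × 5.67×10⁻⁸)]^(1/4) = (4.74×10¹⁰)^(1/4) = 467 K.

T_eq ≈ 467 K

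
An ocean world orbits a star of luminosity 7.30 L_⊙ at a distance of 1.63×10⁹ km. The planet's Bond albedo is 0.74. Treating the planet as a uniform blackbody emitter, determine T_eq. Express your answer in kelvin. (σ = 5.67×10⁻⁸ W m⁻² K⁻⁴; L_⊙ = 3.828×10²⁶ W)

d = 1.63×10⁹ km = 1.63×10¹² m.
L = 7.30 × 3.828×10²⁶ = 2.79×10²⁷ W.
Flux: S = L/(4πd²) = 2.79×10²⁷/(4π×(1.63×10¹²)²) = 83.7 W m⁻².
Energy balance: absorbed = emitted ⇒ πR²·S(1−A) = 4πR²·σT_eq⁴, so T_eq⁴ = S(1−A)/(4σ).
T_eq = [83.7 × 0.26 / (4 × 5.67×10⁻⁸)]^(1/4) = (9.59×10⁷)^(1/4) = 99.0 K.

T_eq ≈ 99.0 K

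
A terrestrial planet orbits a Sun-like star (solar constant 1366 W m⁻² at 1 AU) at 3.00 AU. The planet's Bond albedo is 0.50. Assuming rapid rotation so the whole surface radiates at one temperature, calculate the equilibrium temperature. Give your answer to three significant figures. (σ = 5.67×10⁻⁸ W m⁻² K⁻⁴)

Flux at 3.00 AU: S = 1366/3.00² = 152 W m⁻².
Energy balance: absorbed = emitted ⇒ πR²·S(1−A) = 4πR²·σT_eq⁴, so T_eq⁴ = S(1−A)/(4σ).
T_eq = [152 × 0.50 / (4 × 5.67×10⁻⁸)]^(1/4) = (3.35×10⁸)^(1/4) = 135 K.

T_eq ≈ 135 K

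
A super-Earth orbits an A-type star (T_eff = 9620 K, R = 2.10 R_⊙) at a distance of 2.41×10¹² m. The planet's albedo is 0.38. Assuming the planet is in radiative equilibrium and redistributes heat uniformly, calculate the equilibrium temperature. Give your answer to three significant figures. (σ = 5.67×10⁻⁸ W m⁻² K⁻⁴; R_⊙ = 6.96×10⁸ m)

T_eq ≈ 149 K

R_⋆ = 2.10 × 6.96×10⁸ = 1.46×10⁹ m.
L = 4πR_⋆²σT_⋆⁴ = 4π(1.46×10⁹)² × 5.67×10⁻⁸ × (9620)⁴ = 1.30×10²⁸ W.
S = L/(4πd²) = 179 W m⁻².
Energy balance: absorbed = emitted ⇒ πR²·S(1−A) = 4πR²·σT_eq⁴, so T_eq⁴ = S(1−A)/(4σ).
T_eq = [179 × 0.62 / (4 × 5.67×10⁻⁸)]^(1/4) = (4.88×10⁸)^(1/4) = 149 K.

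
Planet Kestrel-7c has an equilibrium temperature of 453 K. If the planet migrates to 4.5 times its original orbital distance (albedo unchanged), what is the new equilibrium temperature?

T_eq ∝ L^(1/4) · d^(−1/2).
T′ = 453 / 4.5^(1/2) = 214 K.

T_eq ≈ 214 K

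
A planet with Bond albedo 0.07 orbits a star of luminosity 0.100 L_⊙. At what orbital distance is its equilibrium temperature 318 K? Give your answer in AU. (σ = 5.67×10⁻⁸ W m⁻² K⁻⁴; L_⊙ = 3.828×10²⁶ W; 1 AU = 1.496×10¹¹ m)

d ≈ 0.234 AU

L = 0.100 × 3.828×10²⁶ = 3.83×10²⁵ W.
From T_eq⁴ = L(1−A)/(16πσd²): d = √[L(1−A)/(16πσT_eq⁴)].
d = √[3.83×10²⁵ × 0.93 / (16π × 5.67×10⁻⁸ × (318)⁴)] = 3.49×10¹⁰ m = 0.234 AU.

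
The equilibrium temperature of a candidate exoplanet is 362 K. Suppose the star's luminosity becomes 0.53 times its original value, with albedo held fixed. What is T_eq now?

T_eq ∝ L^(1/4) · d^(−1/2).
T′ = 362 × 0.53^(1/4) = 309 K.

T_eq ≈ 309 K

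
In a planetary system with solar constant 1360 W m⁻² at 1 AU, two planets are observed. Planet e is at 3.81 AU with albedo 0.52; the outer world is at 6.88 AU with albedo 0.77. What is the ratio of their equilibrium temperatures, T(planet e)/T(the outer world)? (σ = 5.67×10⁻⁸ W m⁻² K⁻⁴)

T_eq = [S₀(1−A)/(4σd²)]^(1/4), so T ∝ (1−A)^(1/4) / √d.
T₁ = [1360×0.48/(4×5.67×10⁻⁸×3.81²)]^(1/4) = 118.66 K.
T₂ = [1360×0.23/(4×5.67×10⁻⁸×6.88²)]^(1/4) = 73.47 K.

T₁/T₂ ≈ 1.615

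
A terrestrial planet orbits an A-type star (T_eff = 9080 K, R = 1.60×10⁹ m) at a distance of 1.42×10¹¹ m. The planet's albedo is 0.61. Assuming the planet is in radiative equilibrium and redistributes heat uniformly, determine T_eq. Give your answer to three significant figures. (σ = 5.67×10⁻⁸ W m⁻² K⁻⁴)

L = 4πR_⋆²σT_⋆⁴ = 4π(1.60×10⁹)² × 5.67×10⁻⁸ × (9080)⁴ = 1.24×10²⁸ W.
S = L/(4πd²) = 4.89×10⁴ W m⁻².
Energy balance: absorbed = emitted ⇒ πR²·S(1−A) = 4πR²·σT_eq⁴, so T_eq⁴ = S(1−A)/(4σ).
T_eq = [4.89×10⁴ × 0.39 / (4 × 5.67×10⁻⁸)]^(1/4) = (8.41×10¹⁰)^(1/4) = 539 K.

T_eq ≈ 539 K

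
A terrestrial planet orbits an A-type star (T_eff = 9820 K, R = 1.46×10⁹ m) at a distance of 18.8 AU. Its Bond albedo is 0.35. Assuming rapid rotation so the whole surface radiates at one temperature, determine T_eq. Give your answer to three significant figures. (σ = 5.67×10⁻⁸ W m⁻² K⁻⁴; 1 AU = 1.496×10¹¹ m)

d = 18.8 AU = 2.81×10¹² m.
L = 4πR_⋆²σT_⋆⁴ = 4π(1.46×10⁹)² × 5.67×10⁻⁸ × (9820)⁴ = 1.41×10²⁸ W.
S = L/(4πd²) = 142 W m⁻².
Energy balance: absorbed = emitted ⇒ πR²·S(1−A) = 4πR²·σT_eq⁴, so T_eq⁴ = S(1−A)/(4σ).
T_eq = [142 × 0.65 / (4 × 5.67×10⁻⁸)]^(1/4) = (4.07×10⁸)^(1/4) = 142 K.

T_eq ≈ 142 K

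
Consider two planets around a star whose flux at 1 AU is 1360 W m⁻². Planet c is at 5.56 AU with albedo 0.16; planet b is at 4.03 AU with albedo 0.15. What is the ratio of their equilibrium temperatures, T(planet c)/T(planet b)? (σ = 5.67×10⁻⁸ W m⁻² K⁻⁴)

T_eq = [S₀(1−A)/(4σd²)]^(1/4), so T ∝ (1−A)^(1/4) / √d.
T₁ = [1360×0.84/(4×5.67×10⁻⁸×5.56²)]^(1/4) = 112.98 K.
T₂ = [1360×0.85/(4×5.67×10⁻⁸×4.03²)]^(1/4) = 133.10 K.

T₁/T₂ ≈ 0.849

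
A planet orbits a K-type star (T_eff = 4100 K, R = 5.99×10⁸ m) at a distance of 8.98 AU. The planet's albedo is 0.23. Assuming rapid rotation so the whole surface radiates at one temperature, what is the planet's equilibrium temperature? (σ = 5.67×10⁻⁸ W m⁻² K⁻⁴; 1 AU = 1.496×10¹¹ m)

d = 8.98 AU = 1.34×10¹² m.
L = 4πR_⋆²σT_⋆⁴ = 4π(5.99×10⁸)² × 5.67×10⁻⁸ × (4100)⁴ = 7.22×10²⁵ W.
S = L/(4πd²) = 3.19 W m⁻².
Energy balance: absorbed = emitted ⇒ πR²·S(1−A) = 4πR²·σT_eq⁴, so T_eq⁴ = S(1−A)/(4σ).
T_eq = [3.19 × 0.77 / (4 × 5.67×10⁻⁸)]^(1/4) = (1.08×10⁷)^(1/4) = 57.3 K.

T_eq ≈ 57.3 K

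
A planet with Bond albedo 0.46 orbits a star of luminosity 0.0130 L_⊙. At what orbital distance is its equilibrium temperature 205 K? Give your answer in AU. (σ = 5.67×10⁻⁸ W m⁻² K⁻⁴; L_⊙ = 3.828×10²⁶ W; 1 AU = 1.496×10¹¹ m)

d ≈ 0.154 AU

L = 0.0130 × 3.828×10²⁶ = 4.98×10²⁴ W.
From T_eq⁴ = L(1−A)/(16πσd²): d = √[L(1−A)/(16πσT_eq⁴)].
d = √[4.98×10²⁴ × 0.54 / (16π × 5.67×10⁻⁸ × (205)⁴)] = 2.31×10¹⁰ m = 0.154 AU.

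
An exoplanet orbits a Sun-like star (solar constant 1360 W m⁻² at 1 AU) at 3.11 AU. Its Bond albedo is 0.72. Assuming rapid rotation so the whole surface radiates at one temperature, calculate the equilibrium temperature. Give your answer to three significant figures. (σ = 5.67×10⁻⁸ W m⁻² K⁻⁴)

T_eq ≈ 115 K

Flux at 3.11 AU: S = 1360/3.11² = 141 W m⁻².
Energy balance: absorbed = emitted ⇒ πR²·S(1−A) = 4πR²·σT_eq⁴, so T_eq⁴ = S(1−A)/(4σ).
T_eq = [141 × 0.28 / (4 × 5.67×10⁻⁸)]^(1/4) = (1.74×10⁸)^(1/4) = 115 K.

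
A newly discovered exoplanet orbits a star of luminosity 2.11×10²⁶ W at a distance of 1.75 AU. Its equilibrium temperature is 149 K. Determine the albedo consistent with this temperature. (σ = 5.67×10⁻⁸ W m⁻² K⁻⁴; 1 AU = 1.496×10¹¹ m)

A ≈ 0.54

d = 1.75 AU = 2.62×10¹¹ m.
Flux: S = L/(4πd²) = 2.11×10²⁶/(4π×(2.62×10¹¹)²) = 245 W m⁻².
From T_eq⁴ = S(1−A)/(4σ): 1−A = 4σT_eq⁴/S.
1−A = 4 × 5.67×10⁻⁸ × (149)⁴ / 245 = 0.456.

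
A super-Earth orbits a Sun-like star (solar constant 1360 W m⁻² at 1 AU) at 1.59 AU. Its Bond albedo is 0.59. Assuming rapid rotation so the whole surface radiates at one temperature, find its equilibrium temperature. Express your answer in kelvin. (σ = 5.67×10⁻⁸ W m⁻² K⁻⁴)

Flux at 1.59 AU: S = 1360/1.59² = 538 W m⁻².
Energy balance: absorbed = emitted ⇒ πR²·S(1−A) = 4πR²·σT_eq⁴, so T_eq⁴ = S(1−A)/(4σ).
T_eq = [538 × 0.41 / (4 × 5.67×10⁻⁸)]^(1/4) = (9.72×10⁸)^(1/4) = 177 K.

T_eq ≈ 177 K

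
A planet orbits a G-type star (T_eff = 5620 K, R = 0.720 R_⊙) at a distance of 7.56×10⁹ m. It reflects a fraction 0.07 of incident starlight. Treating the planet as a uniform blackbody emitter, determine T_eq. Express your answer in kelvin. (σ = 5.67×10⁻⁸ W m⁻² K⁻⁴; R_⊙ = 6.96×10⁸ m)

R_⋆ = 0.720 × 6.96×10⁸ = 5.01×10⁸ m.
L = 4πR_⋆²σT_⋆⁴ = 4π(5.01×10⁸)² × 5.67×10⁻⁸ × (5620)⁴ = 1.78×10²⁶ W.
S = L/(4πd²) = 2.49×10⁵ W m⁻².
Energy balance: absorbed = emitted ⇒ πR²·S(1−A) = 4πR²·σT_eq⁴, so T_eq⁴ = S(1−A)/(4σ).
T_eq = [2.49×10⁵ × 0.93 / (4 × 5.67×10⁻⁸)]^(1/4) = (1.02×10¹²)^(1/4) = 1000 K.

T_eq ≈ 1000 K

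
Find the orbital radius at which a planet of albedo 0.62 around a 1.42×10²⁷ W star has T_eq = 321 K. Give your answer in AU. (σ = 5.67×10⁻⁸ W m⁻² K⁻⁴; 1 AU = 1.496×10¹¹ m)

d ≈ 0.893 AU

From T_eq⁴ = L(1−A)/(16πσd²): d = √[L(1−A)/(16πσT_eq⁴)].
d = √[1.42×10²⁷ × 0.38 / (16π × 5.67×10⁻⁸ × (321)⁴)] = 1.34×10¹¹ m = 0.893 AU.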